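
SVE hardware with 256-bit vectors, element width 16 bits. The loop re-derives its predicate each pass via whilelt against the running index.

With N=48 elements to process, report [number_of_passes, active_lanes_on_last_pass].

register lanes = 256/16 = 16
N=48: ⌈48/16⌉ = 3 iters; last vl = 48 − 2×16 = 16

[iterations, last_vl] = [3, 16]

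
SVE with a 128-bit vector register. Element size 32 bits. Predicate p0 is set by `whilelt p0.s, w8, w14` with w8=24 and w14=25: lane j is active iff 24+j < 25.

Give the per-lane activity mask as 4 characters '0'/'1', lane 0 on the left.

128-bit reg / 32-bit elem → 4 lanes
active while 24+j < 25, i.e. j ∈ [0,1) capped at 4 ⇒ 1
bits (lane 0 leftmost): 1000

predicate = 1000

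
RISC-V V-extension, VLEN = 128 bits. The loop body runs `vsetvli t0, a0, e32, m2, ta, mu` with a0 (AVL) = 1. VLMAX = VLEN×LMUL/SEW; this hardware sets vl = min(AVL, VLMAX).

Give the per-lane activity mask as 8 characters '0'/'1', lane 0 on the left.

lanes per group: 128·2/32 = 8
vl = min(AVL, VLMAX) = min(1, 8) = 1
bits (lane 0 leftmost): 10000000

predicate = 10000000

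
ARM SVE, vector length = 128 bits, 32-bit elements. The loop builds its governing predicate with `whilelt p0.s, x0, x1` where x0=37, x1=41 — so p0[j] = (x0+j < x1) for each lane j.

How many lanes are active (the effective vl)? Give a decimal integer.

128-bit reg / 32-bit elem → 4 lanes
active while 37+j < 41, i.e. j ∈ [0,4) capped at 4 ⇒ 4

vl = 4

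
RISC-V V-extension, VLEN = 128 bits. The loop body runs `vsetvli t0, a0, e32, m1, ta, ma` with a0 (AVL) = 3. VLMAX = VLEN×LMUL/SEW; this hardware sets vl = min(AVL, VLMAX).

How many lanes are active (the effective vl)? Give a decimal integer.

VLMAX = (128 × 1) / 32 = 4 lanes
AVL=3 ≤ VLMAX=4, so vl = 3

vl = 3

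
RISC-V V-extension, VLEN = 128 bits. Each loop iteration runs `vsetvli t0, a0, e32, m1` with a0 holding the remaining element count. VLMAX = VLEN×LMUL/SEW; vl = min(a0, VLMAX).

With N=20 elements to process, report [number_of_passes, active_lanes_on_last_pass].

VLMAX = (128 × 1) / 32 = 4 lanes
N=20: ⌈20/4⌉ = 5 iters; last vl = 20 − 4×4 = 4

[iterations, last_vl] = [5, 4]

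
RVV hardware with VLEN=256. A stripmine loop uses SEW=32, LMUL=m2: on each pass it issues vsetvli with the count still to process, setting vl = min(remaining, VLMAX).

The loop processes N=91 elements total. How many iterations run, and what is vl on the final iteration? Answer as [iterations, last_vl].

[iterations, last_vl] = [6, 11]

VLMAX = VLEN×LMUL/SEW = 256×2/32 = 16
N=91: ⌈91/16⌉ = 6 iters; last vl = 91 − 5×16 = 11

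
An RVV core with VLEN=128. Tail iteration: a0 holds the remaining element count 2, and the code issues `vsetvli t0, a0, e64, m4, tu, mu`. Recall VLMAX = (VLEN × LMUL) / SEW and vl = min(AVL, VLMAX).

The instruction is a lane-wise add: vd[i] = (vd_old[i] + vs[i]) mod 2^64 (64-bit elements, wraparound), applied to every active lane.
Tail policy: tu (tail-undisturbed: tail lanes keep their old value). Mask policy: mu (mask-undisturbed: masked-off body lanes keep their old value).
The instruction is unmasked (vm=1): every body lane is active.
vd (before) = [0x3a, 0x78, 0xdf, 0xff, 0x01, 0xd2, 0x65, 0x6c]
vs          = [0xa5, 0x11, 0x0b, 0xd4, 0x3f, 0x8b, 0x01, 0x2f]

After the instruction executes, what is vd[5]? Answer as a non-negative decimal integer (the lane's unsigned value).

VLMAX = VLEN×LMUL/SEW = 128×4/64 = 8
AVL=2 ≤ VLMAX=8, so vl = 2
vd[0] add(0x3a,0xa5) -> 0xdf
vd[1] add(0x78,0x11) -> 0x89
vd[2] tail/keep -> 0xdf
vd[3] tail/keep -> 0xff
vd[4] tail/keep -> 0x01
vd[5] tail/keep -> 0xd2
vd[6] tail/keep -> 0x65
vd[7] tail/keep -> 0x6c

vd[5] = 210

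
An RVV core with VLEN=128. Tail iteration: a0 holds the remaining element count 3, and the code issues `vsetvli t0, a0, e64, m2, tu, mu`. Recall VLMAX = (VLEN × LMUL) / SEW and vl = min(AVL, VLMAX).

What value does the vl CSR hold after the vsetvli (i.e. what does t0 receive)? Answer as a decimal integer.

VLMAX = (128 × 2) / 64 = 4 lanes
vl ← min(3, 4) = 3

vl = 3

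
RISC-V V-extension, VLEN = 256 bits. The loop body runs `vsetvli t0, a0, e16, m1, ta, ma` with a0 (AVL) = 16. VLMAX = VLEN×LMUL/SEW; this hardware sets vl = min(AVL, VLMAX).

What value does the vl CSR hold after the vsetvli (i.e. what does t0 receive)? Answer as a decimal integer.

vl = 16

VLMAX = VLEN×LMUL/SEW = 256×1/16 = 16
vl ← min(16, 16) = 16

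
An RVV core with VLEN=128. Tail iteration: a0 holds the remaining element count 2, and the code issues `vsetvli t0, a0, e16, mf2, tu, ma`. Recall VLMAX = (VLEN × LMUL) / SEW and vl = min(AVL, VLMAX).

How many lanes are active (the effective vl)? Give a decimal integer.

VLMAX = VLEN×LMUL/SEW = 128×1/2/16 = 4
vl = min(AVL, VLMAX) = min(2, 4) = 2

vl = 2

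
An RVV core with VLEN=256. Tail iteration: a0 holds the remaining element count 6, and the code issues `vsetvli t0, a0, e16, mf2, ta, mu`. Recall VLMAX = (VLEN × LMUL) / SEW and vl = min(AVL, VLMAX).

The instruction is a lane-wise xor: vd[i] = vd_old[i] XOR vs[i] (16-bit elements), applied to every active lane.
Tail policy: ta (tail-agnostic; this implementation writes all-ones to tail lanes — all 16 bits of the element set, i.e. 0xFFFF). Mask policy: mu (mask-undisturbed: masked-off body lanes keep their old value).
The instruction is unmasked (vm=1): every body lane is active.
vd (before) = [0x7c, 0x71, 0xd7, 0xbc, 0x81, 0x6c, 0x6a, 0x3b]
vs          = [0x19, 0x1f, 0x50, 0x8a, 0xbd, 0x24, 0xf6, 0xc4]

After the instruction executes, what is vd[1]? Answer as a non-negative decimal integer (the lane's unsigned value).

lanes per group: 256·1/2/16 = 8
vl = min(AVL, VLMAX) = min(6, 8) = 6
[0] xor(0x7c,0x19) = 0x65
[1] xor(0x71,0x1f) = 0x6e
[2] xor(0xd7,0x50) = 0x87
[3] xor(0xbc,0x8a) = 0x36
[4] xor(0x81,0xbd) = 0x3c
[5] xor(0x6c,0x24) = 0x48
[6] tail/ones = 0xffff
[7] tail/ones = 0xffff

vd[1] = 110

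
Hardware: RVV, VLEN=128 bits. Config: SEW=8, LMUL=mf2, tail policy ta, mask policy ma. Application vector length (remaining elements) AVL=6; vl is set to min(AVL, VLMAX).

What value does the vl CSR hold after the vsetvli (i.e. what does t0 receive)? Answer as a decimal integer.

VLMAX = (128 × 1/2) / 8 = 8 lanes
vl ← min(6, 8) = 6

vl = 6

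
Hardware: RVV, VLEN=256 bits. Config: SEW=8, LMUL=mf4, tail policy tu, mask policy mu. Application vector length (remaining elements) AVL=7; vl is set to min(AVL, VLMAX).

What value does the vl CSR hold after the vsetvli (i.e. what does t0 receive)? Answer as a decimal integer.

vl = 7

VLMAX = (256 × 1/4) / 8 = 8 lanes
vl ← min(7, 8) = 7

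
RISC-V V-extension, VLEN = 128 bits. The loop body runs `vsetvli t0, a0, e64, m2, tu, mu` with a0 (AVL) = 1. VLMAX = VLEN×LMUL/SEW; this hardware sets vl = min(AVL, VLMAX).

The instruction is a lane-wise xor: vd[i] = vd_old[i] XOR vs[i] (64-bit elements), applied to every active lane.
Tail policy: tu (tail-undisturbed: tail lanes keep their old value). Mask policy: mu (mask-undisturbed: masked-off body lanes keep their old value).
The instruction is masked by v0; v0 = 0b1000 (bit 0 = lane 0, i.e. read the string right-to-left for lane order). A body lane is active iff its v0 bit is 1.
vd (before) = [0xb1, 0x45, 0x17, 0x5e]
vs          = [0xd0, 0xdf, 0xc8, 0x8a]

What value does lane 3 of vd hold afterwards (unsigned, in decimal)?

lanes per group: 128·2/64 = 4
AVL=1 ≤ VLMAX=4, so vl = 1
  i=0: mask-off/keep → 177
  i=1: tail/keep → 69
  i=2: tail/keep → 23
  i=3: tail/keep → 94

vd[3] = 94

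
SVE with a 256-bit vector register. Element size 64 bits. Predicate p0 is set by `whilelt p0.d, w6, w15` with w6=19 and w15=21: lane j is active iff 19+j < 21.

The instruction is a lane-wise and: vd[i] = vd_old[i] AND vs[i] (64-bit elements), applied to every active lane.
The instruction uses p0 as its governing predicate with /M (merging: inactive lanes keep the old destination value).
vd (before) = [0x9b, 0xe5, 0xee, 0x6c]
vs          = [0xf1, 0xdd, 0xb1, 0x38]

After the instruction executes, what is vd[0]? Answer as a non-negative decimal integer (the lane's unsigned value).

register lanes = 256/64 = 4
whilelt: lane j active iff 19+j < 21 → j < 2 → 2 active
vd[0] and(0x9b,0xf1) -> 0x91
vd[1] and(0xe5,0xdd) -> 0xc5
vd[2] tail/keep -> 0xee
vd[3] tail/keep -> 0x6c

vd[0] = 145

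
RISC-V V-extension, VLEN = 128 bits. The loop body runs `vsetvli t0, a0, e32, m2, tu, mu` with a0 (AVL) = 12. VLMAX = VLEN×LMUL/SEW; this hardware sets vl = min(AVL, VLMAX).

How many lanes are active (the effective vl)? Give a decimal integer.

vl = 8

VLMAX = (128 × 2) / 32 = 8 lanes
vl ← min(12, 8) = 8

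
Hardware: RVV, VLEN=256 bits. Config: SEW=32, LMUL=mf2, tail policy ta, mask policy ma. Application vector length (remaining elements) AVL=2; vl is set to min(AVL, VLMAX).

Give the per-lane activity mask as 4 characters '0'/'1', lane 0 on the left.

predicate = 1100

VLMAX = (256 × 1/2) / 32 = 4 lanes
vl ← min(2, 4) = 2
bits (lane 0 leftmost): 1100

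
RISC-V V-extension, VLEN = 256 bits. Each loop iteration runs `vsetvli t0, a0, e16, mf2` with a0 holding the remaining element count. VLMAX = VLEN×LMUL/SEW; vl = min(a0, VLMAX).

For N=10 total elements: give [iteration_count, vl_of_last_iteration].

VLMAX = VLEN×LMUL/SEW = 256×1/2/16 = 8
iterations = ceil(10/8) = 2; final-pass vl = 2

[iterations, last_vl] = [2, 2]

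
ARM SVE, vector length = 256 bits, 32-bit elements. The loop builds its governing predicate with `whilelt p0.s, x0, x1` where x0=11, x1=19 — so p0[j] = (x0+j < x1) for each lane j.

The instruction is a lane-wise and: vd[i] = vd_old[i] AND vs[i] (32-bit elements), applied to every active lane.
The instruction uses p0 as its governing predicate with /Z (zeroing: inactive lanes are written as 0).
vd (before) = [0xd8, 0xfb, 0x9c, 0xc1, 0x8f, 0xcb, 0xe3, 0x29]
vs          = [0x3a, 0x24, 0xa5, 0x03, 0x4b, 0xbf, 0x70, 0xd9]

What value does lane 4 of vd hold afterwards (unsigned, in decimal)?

vd[4] = 11

256-bit reg / 32-bit elem → 8 lanes
active while 11+j < 19, i.e. j ∈ [0,8) capped at 8 ⇒ 8
vd[0] and(0xd8,0x3a) -> 0x18
vd[1] and(0xfb,0x24) -> 0x20
vd[2] and(0x9c,0xa5) -> 0x84
vd[3] and(0xc1,0x03) -> 0x01
vd[4] and(0x8f,0x4b) -> 0x0b
vd[5] and(0xcb,0xbf) -> 0x8b
vd[6] and(0xe3,0x70) -> 0x60
vd[7] and(0x29,0xd9) -> 0x09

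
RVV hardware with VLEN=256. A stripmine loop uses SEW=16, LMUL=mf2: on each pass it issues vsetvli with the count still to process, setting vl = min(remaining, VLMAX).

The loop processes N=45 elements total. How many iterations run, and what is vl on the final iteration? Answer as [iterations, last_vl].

lanes per group: 256·1/2/16 = 8
iterations = ceil(45/8) = 6; final-pass vl = 5

[iterations, last_vl] = [6, 5]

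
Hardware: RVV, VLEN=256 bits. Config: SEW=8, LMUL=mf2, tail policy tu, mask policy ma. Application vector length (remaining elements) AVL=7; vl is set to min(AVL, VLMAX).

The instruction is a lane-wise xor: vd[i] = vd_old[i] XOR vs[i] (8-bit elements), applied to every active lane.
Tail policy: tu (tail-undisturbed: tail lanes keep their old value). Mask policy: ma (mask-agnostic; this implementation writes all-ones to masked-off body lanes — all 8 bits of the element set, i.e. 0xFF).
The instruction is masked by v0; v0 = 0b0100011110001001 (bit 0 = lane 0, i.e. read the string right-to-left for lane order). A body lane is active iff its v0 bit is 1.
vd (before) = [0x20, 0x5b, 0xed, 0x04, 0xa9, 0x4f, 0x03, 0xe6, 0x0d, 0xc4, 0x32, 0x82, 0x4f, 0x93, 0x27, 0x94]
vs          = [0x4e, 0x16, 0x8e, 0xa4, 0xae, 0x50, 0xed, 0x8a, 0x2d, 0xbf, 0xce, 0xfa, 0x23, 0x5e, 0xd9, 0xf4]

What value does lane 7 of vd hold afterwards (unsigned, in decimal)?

VLMAX = (256 × 1/2) / 8 = 16 lanes
vl ← min(7, 16) = 7
vd[0] xor(0x20,0x4e) -> 0x6e
vd[1] mask-off/ones -> 0xff
vd[2] mask-off/ones -> 0xff
vd[3] xor(0x04,0xa4) -> 0xa0
vd[4] mask-off/ones -> 0xff
vd[5] mask-off/ones -> 0xff
vd[6] mask-off/ones -> 0xff
vd[7] tail/keep -> 0xe6
vd[8] tail/keep -> 0x0d
vd[9] tail/keep -> 0xc4
vd[10] tail/keep -> 0x32
vd[11] tail/keep -> 0x82
vd[12] tail/keep -> 0x4f
vd[13] tail/keep -> 0x93
vd[14] tail/keep -> 0x27
vd[15] tail/keep -> 0x94

vd[7] = 230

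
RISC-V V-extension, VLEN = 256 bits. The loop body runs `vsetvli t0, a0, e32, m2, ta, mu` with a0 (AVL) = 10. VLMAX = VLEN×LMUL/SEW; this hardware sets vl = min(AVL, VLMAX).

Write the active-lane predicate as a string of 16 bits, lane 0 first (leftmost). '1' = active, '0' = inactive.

VLMAX = VLEN×LMUL/SEW = 256×2/32 = 16
vl = min(AVL, VLMAX) = min(10, 16) = 10
bits (lane 0 leftmost): 1111111111000000

predicate = 1111111111000000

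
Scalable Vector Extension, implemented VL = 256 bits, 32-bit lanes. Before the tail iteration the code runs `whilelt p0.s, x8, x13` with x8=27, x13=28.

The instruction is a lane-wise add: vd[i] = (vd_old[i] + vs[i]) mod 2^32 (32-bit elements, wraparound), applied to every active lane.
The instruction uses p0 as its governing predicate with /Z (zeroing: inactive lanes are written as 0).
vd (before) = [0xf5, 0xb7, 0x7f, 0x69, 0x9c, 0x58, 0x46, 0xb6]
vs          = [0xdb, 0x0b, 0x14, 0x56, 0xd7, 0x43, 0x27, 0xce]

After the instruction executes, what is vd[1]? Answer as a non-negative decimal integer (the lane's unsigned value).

vd[1] = 0

256-bit reg / 32-bit elem → 8 lanes
active while 27+j < 28, i.e. j ∈ [0,1) capped at 8 ⇒ 1
lane  0: add(0xf5,0xdb) ⇒ 0x1d0
lane  1: tail/zero ⇒ 0x00
lane  2: tail/zero ⇒ 0x00
lane  3: tail/zero ⇒ 0x00
lane  4: tail/zero ⇒ 0x00
lane  5: tail/zero ⇒ 0x00
lane  6: tail/zero ⇒ 0x00
lane  7: tail/zero ⇒ 0x00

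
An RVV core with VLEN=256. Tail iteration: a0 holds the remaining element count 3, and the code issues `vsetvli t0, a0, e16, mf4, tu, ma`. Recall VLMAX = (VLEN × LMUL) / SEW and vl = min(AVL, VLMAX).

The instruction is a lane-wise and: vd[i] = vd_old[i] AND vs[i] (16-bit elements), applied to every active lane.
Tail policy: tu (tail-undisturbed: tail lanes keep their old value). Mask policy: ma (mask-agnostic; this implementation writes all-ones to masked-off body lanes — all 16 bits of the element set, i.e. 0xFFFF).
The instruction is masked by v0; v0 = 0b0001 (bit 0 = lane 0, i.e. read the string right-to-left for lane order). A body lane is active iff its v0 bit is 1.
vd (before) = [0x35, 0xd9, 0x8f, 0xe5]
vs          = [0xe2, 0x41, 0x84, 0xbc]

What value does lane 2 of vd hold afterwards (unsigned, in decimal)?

vd[2] = 65535

VLMAX = VLEN×LMUL/SEW = 256×1/4/16 = 4
vl = min(AVL, VLMAX) = min(3, 4) = 3
lane  0: and(0x35,0xe2) ⇒ 0x20
lane  1: mask-off/ones ⇒ 0xffff
lane  2: mask-off/ones ⇒ 0xffff
lane  3: tail/keep ⇒ 0xe5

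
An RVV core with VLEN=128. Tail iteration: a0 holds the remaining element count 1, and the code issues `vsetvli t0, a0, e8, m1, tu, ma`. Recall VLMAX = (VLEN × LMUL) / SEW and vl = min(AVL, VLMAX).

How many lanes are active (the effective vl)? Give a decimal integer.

vl = 1

VLMAX = VLEN×LMUL/SEW = 128×1/8 = 16
vl ← min(1, 16) = 1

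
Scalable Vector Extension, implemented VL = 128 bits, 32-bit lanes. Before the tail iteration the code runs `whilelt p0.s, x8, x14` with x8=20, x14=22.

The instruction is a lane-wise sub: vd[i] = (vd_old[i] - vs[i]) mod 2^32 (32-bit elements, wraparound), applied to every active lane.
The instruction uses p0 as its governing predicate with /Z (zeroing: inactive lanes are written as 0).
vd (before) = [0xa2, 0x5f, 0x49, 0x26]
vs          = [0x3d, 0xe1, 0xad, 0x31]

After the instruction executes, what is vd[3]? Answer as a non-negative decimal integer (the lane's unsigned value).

vd[3] = 0

lane count: 128 div 32 = 4
active while 20+j < 22, i.e. j ∈ [0,2) capped at 4 ⇒ 2
  i=0: sub(0xa2,0x3d) → 101
  i=1: sub(0x5f,0xe1) → 4294967166
  i=2: tail/zero → 0
  i=3: tail/zero → 0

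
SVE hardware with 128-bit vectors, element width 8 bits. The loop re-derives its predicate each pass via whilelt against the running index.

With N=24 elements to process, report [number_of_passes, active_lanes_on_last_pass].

[iterations, last_vl] = [2, 8]

register lanes = 128/8 = 16
iterations = ceil(24/16) = 2; final-pass vl = 8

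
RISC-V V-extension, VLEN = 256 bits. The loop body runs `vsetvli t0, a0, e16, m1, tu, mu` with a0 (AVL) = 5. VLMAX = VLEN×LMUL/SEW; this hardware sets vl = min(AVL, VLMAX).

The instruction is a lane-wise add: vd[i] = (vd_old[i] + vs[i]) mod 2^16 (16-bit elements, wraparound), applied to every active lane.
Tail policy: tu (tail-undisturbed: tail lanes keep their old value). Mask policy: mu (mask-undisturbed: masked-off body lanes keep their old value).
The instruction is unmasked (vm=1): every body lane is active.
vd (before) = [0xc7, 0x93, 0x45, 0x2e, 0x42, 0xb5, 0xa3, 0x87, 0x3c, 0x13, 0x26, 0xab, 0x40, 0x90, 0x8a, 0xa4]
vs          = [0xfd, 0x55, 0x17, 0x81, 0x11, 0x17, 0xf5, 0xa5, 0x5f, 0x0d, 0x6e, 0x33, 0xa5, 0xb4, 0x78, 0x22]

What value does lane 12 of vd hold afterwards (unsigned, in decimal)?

vd[12] = 64

VLMAX = (256 × 1) / 16 = 16 lanes
AVL=5 ≤ VLMAX=16, so vl = 5
[0] add(0xc7,0xfd) = 0x1c4
[1] add(0x93,0x55) = 0xe8
[2] add(0x45,0x17) = 0x5c
[3] add(0x2e,0x81) = 0xaf
[4] add(0x42,0x11) = 0x53
[5] tail/keep = 0xb5
[6] tail/keep = 0xa3
[7] tail/keep = 0x87
[8] tail/keep = 0x3c
[9] tail/keep = 0x13
[10] tail/keep = 0x26
[11] tail/keep = 0xab
[12] tail/keep = 0x40
[13] tail/keep = 0x90
[14] tail/keep = 0x8a
[15] tail/keep = 0xa4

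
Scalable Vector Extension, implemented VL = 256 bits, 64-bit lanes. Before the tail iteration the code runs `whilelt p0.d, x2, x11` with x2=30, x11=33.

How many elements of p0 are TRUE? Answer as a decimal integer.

lane count: 256 div 64 = 4
whilelt: lane j active iff 30+j < 33 → j < 3 → 3 active

vl = 3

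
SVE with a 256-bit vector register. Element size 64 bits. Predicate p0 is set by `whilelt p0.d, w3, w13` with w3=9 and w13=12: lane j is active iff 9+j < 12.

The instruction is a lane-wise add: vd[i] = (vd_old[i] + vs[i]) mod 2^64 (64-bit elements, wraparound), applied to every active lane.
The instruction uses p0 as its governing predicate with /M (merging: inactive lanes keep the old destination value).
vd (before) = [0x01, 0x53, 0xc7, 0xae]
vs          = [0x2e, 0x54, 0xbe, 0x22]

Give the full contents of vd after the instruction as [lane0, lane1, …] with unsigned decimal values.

vd = [47, 167, 389, 174]

256-bit reg / 64-bit elem → 4 lanes
p0[j] = (9+j < 12); true for j=0..2 → 3 lanes set
lane  0: add(0x01,0x2e) ⇒ 0x2f
lane  1: add(0x53,0x54) ⇒ 0xa7
lane  2: add(0xc7,0xbe) ⇒ 0x185
lane  3: tail/keep ⇒ 0xae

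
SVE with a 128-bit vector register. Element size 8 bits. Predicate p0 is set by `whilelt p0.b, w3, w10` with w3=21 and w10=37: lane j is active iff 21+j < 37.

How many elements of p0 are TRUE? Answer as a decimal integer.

register lanes = 128/8 = 16
active while 21+j < 37, i.e. j ∈ [0,16) capped at 16 ⇒ 16

vl = 16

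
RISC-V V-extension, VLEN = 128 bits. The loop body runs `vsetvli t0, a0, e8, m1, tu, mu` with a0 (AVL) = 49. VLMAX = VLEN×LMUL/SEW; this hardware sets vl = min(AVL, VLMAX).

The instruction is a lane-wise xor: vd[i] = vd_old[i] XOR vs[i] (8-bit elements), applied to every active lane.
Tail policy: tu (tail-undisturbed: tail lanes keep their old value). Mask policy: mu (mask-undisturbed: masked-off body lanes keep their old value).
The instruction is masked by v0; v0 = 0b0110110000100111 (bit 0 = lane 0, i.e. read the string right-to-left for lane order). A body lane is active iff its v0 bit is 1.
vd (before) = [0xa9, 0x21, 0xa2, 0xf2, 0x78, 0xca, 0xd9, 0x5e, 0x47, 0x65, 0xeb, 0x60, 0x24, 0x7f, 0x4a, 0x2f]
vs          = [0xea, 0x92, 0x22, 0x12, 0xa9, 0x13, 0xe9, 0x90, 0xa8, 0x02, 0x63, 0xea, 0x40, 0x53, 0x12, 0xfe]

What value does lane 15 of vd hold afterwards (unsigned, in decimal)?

lanes per group: 128·1/8 = 16
AVL=49 > VLMAX=16, so vl = 16
vd[0] xor(0xa9,0xea) -> 0x43
vd[1] xor(0x21,0x92) -> 0xb3
vd[2] xor(0xa2,0x22) -> 0x80
vd[3] mask-off/keep -> 0xf2
vd[4] mask-off/keep -> 0x78
vd[5] xor(0xca,0x13) -> 0xd9
vd[6] mask-off/keep -> 0xd9
vd[7] mask-off/keep -> 0x5e
vd[8] mask-off/keep -> 0x47
vd[9] mask-off/keep -> 0x65
vd[10] xor(0xeb,0x63) -> 0x88
vd[11] xor(0x60,0xea) -> 0x8a
vd[12] mask-off/keep -> 0x24
vd[13] xor(0x7f,0x53) -> 0x2c
vd[14] xor(0x4a,0x12) -> 0x58
vd[15] mask-off/keep -> 0x2f

vd[15] = 47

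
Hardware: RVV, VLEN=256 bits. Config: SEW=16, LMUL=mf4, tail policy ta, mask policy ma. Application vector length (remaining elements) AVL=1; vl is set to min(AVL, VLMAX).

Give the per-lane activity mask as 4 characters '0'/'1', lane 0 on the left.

predicate = 1000

lanes per group: 256·1/4/16 = 4
vl ← min(1, 4) = 1
bits (lane 0 leftmost): 1000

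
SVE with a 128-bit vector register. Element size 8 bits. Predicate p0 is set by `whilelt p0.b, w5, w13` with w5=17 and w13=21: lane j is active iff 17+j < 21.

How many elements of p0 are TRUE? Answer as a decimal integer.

lane count: 128 div 8 = 16
p0[j] = (17+j < 21); true for j=0..3 → 4 lanes set

vl = 4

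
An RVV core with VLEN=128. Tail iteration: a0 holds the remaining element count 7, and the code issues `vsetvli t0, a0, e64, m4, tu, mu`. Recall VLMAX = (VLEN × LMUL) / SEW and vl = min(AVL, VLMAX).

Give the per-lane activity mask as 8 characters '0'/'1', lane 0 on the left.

VLMAX = (128 × 4) / 64 = 8 lanes
AVL=7 ≤ VLMAX=8, so vl = 7
bits (lane 0 leftmost): 11111110

predicate = 11111110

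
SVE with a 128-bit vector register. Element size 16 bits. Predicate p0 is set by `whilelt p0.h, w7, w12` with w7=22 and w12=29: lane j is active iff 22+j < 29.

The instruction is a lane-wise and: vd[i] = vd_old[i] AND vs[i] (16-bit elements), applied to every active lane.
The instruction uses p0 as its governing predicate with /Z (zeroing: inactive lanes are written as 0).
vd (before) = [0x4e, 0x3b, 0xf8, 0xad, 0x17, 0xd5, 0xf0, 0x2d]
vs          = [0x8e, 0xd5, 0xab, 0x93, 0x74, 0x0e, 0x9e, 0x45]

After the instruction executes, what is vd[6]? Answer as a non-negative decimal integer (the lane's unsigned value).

vd[6] = 144

128-bit reg / 16-bit elem → 8 lanes
active while 22+j < 29, i.e. j ∈ [0,7) capped at 8 ⇒ 7
vd[0] and(0x4e,0x8e) -> 0x0e
vd[1] and(0x3b,0xd5) -> 0x11
vd[2] and(0xf8,0xab) -> 0xa8
vd[3] and(0xad,0x93) -> 0x81
vd[4] and(0x17,0x74) -> 0x14
vd[5] and(0xd5,0x0e) -> 0x04
vd[6] and(0xf0,0x9e) -> 0x90
vd[7] tail/zero -> 0x00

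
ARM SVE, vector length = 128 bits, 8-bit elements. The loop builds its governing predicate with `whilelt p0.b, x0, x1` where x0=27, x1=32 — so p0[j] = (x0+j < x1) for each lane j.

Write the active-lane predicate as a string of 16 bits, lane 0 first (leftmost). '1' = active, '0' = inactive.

128-bit reg / 8-bit elem → 16 lanes
p0[j] = (27+j < 32); true for j=0..4 → 5 lanes set
bits (lane 0 leftmost): 1111100000000000

predicate = 1111100000000000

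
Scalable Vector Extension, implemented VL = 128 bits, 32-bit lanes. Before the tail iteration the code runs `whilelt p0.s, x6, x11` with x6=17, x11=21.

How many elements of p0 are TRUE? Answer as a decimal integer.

vl = 4

register lanes = 128/32 = 4
p0[j] = (17+j < 21); true for j=0..3 → 4 lanes set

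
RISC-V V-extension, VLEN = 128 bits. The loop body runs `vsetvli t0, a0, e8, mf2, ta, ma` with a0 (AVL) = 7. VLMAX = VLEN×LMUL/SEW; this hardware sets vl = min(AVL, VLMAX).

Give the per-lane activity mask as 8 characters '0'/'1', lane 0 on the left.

VLMAX = VLEN×LMUL/SEW = 128×1/2/8 = 8
vl = min(AVL, VLMAX) = min(7, 8) = 7
bits (lane 0 leftmost): 11111110

predicate = 11111110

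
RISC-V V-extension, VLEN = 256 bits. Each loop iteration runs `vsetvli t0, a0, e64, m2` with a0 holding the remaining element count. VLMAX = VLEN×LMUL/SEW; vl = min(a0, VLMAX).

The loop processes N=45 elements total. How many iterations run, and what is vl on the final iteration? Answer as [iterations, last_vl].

lanes per group: 256·2/64 = 8
45 elements at 8/iter → 6 passes, remainder 5 on the last

[iterations, last_vl] = [6, 5]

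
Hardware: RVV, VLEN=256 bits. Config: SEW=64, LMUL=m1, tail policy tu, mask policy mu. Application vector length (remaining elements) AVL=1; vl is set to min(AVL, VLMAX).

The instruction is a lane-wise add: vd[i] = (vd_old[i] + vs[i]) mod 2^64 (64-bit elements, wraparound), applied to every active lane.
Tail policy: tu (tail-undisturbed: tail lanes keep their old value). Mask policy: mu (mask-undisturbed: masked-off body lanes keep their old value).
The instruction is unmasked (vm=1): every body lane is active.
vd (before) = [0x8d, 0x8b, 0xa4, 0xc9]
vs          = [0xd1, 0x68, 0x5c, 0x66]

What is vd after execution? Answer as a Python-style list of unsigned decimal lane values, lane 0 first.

VLMAX = (256 × 1) / 64 = 4 lanes
vl ← min(1, 4) = 1
[0] add(0x8d,0xd1) = 0x15e
[1] tail/keep = 0x8b
[2] tail/keep = 0xa4
[3] tail/keep = 0xc9

vd = [350, 139, 164, 201]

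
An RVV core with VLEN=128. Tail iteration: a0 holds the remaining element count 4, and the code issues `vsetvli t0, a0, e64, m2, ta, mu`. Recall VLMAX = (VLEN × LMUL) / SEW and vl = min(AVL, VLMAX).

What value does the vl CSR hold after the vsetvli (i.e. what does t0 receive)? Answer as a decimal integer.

vl = 4

VLMAX = VLEN×LMUL/SEW = 128×2/64 = 4
vl = min(AVL, VLMAX) = min(4, 4) = 4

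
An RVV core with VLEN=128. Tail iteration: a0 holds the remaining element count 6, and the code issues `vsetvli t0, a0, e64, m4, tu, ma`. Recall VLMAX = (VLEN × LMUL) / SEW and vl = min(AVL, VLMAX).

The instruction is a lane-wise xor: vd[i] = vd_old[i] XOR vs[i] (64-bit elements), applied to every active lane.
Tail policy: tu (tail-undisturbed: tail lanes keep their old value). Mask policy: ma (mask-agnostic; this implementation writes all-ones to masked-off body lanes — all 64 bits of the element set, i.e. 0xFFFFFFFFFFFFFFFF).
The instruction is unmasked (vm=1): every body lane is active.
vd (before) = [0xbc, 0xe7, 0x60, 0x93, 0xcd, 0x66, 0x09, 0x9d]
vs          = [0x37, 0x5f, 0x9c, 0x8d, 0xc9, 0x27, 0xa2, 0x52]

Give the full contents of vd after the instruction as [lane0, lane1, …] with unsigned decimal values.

lanes per group: 128·4/64 = 8
vl = min(AVL, VLMAX) = min(6, 8) = 6
vd[0] xor(0xbc,0x37) -> 0x8b
vd[1] xor(0xe7,0x5f) -> 0xb8
vd[2] xor(0x60,0x9c) -> 0xfc
vd[3] xor(0x93,0x8d) -> 0x1e
vd[4] xor(0xcd,0xc9) -> 0x04
vd[5] xor(0x66,0x27) -> 0x41
vd[6] tail/keep -> 0x09
vd[7] tail/keep -> 0x9d

vd = [139, 184, 252, 30, 4, 65, 9, 157]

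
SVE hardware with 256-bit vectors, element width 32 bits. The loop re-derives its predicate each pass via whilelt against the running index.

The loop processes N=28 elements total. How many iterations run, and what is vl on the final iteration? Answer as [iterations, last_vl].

[iterations, last_vl] = [4, 4]

256-bit reg / 32-bit elem → 8 lanes
28 elements at 8/iter → 4 passes, remainder 4 on the last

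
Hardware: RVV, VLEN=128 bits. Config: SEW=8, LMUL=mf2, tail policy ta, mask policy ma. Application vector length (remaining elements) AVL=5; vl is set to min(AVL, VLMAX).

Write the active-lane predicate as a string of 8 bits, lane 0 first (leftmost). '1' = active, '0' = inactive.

VLMAX = VLEN×LMUL/SEW = 128×1/2/8 = 8
AVL=5 ≤ VLMAX=8, so vl = 5
bits (lane 0 leftmost): 11111000

predicate = 11111000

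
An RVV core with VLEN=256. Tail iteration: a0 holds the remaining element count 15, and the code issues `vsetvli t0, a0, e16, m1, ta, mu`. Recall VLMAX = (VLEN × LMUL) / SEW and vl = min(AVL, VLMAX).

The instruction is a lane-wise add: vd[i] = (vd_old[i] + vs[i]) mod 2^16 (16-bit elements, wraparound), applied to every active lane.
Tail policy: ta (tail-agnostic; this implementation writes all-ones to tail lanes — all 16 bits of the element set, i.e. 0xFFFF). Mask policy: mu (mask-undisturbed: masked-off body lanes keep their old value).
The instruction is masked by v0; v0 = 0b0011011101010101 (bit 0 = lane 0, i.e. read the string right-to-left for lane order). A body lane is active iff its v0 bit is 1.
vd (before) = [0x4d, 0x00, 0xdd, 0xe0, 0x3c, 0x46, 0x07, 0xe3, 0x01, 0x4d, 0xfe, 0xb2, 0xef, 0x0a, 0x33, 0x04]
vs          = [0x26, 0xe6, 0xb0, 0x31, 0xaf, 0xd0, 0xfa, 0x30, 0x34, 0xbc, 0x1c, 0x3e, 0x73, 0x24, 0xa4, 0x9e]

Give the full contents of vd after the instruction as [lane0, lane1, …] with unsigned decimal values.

vd = [115, 0, 397, 224, 235, 70, 257, 227, 53, 265, 282, 178, 354, 46, 51, 65535]

VLMAX = VLEN×LMUL/SEW = 256×1/16 = 16
AVL=15 ≤ VLMAX=16, so vl = 15
vd[0] add(0x4d,0x26) -> 0x73
vd[1] mask-off/keep -> 0x00
vd[2] add(0xdd,0xb0) -> 0x18d
vd[3] mask-off/keep -> 0xe0
vd[4] add(0x3c,0xaf) -> 0xeb
vd[5] mask-off/keep -> 0x46
vd[6] add(0x07,0xfa) -> 0x101
vd[7] mask-off/keep -> 0xe3
vd[8] add(0x01,0x34) -> 0x35
vd[9] add(0x4d,0xbc) -> 0x109
vd[10] add(0xfe,0x1c) -> 0x11a
vd[11] mask-off/keep -> 0xb2
vd[12] add(0xef,0x73) -> 0x162
vd[13] add(0x0a,0x24) -> 0x2e
vd[14] mask-off/keep -> 0x33
vd[15] tail/ones -> 0xffff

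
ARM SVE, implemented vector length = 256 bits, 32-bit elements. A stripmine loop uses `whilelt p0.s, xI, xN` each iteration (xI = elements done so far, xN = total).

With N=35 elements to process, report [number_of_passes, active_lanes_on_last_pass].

[iterations, last_vl] = [5, 3]

lane count: 256 div 32 = 8
iterations = ceil(35/8) = 5; final-pass vl = 3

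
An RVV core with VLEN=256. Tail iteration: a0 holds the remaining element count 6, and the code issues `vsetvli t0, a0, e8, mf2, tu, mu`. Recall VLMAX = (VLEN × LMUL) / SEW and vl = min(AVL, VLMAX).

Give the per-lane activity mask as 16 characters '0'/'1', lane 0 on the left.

predicate = 1111110000000000

VLMAX = VLEN×LMUL/SEW = 256×1/2/8 = 16
vl = min(AVL, VLMAX) = min(6, 16) = 6
bits (lane 0 leftmost): 1111110000000000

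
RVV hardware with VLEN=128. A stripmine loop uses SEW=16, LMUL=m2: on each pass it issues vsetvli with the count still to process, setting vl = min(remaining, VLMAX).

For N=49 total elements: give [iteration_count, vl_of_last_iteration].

[iterations, last_vl] = [4, 1]

VLMAX = (128 × 2) / 16 = 16 lanes
N=49: ⌈49/16⌉ = 4 iters; last vl = 49 − 3×16 = 1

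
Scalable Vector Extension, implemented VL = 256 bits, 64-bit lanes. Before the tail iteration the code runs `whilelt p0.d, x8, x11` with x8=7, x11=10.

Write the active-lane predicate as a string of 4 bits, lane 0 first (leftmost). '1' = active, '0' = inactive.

predicate = 1110

lane count: 256 div 64 = 4
whilelt: lane j active iff 7+j < 10 → j < 3 → 3 active
bits (lane 0 leftmost): 1110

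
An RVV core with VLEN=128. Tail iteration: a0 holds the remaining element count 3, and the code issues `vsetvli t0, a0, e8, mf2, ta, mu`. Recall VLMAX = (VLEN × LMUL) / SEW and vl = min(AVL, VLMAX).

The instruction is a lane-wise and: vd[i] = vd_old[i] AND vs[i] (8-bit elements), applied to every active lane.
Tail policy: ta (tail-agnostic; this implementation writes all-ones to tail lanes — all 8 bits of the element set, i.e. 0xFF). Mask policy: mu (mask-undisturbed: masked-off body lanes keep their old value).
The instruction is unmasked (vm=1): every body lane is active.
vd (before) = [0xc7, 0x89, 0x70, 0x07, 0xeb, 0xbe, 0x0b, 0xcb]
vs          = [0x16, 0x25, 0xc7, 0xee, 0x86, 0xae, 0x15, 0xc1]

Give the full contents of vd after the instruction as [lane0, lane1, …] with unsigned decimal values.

VLMAX = (128 × 1/2) / 8 = 8 lanes
vl = min(AVL, VLMAX) = min(3, 8) = 3
lane  0: and(0xc7,0x16) ⇒ 0x06
lane  1: and(0x89,0x25) ⇒ 0x01
lane  2: and(0x70,0xc7) ⇒ 0x40
lane  3: tail/ones ⇒ 0xff
lane  4: tail/ones ⇒ 0xff
lane  5: tail/ones ⇒ 0xff
lane  6: tail/ones ⇒ 0xff
lane  7: tail/ones ⇒ 0xff

vd = [6, 1, 64, 255, 255, 255, 255, 255]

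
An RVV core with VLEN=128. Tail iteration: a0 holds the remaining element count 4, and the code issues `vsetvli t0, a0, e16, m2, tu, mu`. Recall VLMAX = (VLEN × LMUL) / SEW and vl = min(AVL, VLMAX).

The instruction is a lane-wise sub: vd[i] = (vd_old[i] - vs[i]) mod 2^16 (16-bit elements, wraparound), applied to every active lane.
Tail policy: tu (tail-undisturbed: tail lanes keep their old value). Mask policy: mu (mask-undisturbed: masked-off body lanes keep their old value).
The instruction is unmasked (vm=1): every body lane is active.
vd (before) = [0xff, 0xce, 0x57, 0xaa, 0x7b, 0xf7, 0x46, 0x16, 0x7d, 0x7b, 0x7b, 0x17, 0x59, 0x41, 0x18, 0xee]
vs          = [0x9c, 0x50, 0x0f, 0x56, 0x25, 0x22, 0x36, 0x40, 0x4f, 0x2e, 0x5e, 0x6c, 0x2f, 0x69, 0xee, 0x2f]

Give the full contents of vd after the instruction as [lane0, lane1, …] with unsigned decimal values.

lanes per group: 128·2/16 = 16
vl ← min(4, 16) = 4
  i=0: sub(0xff,0x9c) → 99
  i=1: sub(0xce,0x50) → 126
  i=2: sub(0x57,0x0f) → 72
  i=3: sub(0xaa,0x56) → 84
  i=4: tail/keep → 123
  i=5: tail/keep → 247
  i=6: tail/keep → 70
  i=7: tail/keep → 22
  i=8: tail/keep → 125
  i=9: tail/keep → 123
  i=10: tail/keep → 123
  i=11: tail/keep → 23
  i=12: tail/keep → 89
  i=13: tail/keep → 65
  i=14: tail/keep → 24
  i=15: tail/keep → 238

vd = [99, 126, 72, 84, 123, 247, 70, 22, 125, 123, 123, 23, 89, 65, 24, 238]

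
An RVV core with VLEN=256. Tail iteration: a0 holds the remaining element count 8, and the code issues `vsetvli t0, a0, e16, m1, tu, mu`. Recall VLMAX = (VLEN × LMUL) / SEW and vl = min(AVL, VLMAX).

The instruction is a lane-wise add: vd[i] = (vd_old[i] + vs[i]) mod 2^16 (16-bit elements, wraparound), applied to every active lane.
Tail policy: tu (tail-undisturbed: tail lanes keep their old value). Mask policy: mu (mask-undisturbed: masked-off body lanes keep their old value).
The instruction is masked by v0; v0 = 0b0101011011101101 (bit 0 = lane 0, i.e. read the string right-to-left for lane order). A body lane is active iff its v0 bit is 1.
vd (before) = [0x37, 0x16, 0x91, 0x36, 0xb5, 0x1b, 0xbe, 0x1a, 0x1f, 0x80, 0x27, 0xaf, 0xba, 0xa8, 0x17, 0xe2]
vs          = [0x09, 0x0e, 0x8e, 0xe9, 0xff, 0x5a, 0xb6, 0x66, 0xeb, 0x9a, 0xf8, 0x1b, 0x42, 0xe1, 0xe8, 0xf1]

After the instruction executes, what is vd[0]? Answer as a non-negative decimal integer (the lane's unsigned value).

vd[0] = 64

VLMAX = (256 × 1) / 16 = 16 lanes
vl = min(AVL, VLMAX) = min(8, 16) = 8
vd[0] add(0x37,0x09) -> 0x40
vd[1] mask-off/keep -> 0x16
vd[2] add(0x91,0x8e) -> 0x11f
vd[3] add(0x36,0xe9) -> 0x11f
vd[4] mask-off/keep -> 0xb5
vd[5] add(0x1b,0x5a) -> 0x75
vd[6] add(0xbe,0xb6) -> 0x174
vd[7] add(0x1a,0x66) -> 0x80
vd[8] tail/keep -> 0x1f
vd[9] tail/keep -> 0x80
vd[10] tail/keep -> 0x27
vd[11] tail/keep -> 0xaf
vd[12] tail/keep -> 0xba
vd[13] tail/keep -> 0xa8
vd[14] tail/keep -> 0x17
vd[15] tail/keep -> 0xe2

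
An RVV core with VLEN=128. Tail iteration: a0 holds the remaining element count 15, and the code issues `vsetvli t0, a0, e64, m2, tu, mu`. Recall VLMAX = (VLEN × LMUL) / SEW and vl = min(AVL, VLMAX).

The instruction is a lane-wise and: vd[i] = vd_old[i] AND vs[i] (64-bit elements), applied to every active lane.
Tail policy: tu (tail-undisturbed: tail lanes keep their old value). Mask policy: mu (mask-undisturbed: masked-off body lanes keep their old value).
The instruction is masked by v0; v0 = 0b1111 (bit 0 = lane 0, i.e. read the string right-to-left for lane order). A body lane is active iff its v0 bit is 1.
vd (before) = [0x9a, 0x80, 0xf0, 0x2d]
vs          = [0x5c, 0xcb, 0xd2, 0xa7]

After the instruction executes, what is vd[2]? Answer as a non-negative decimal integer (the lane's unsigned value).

vd[2] = 208

VLMAX = (128 × 2) / 64 = 4 lanes
AVL=15 > VLMAX=4, so vl = 4
vd[0] and(0x9a,0x5c) -> 0x18
vd[1] and(0x80,0xcb) -> 0x80
vd[2] and(0xf0,0xd2) -> 0xd0
vd[3] and(0x2d,0xa7) -> 0x25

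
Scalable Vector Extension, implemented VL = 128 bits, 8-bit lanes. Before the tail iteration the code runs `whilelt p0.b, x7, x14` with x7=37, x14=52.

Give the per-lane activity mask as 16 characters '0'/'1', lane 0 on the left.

predicate = 1111111111111110

register lanes = 128/8 = 16
p0[j] = (37+j < 52); true for j=0..14 → 15 lanes set
bits (lane 0 leftmost): 1111111111111110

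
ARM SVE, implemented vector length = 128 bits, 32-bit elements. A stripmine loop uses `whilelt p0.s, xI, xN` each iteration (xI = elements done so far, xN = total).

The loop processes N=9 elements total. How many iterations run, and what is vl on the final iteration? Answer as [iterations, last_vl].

lane count: 128 div 32 = 4
iterations = ceil(9/4) = 3; final-pass vl = 1

[iterations, last_vl] = [3, 1]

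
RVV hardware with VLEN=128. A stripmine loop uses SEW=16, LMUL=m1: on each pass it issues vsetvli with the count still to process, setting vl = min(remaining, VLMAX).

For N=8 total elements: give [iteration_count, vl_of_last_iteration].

VLMAX = VLEN×LMUL/SEW = 128×1/16 = 8
8 elements at 8/iter → 1 passes, remainder 8 on the last

[iterations, last_vl] = [1, 8]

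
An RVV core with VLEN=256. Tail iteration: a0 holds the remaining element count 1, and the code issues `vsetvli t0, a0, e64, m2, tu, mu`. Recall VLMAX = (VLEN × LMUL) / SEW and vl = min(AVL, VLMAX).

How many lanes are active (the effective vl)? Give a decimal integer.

vl = 1

lanes per group: 256·2/64 = 8
AVL=1 ≤ VLMAX=8, so vl = 1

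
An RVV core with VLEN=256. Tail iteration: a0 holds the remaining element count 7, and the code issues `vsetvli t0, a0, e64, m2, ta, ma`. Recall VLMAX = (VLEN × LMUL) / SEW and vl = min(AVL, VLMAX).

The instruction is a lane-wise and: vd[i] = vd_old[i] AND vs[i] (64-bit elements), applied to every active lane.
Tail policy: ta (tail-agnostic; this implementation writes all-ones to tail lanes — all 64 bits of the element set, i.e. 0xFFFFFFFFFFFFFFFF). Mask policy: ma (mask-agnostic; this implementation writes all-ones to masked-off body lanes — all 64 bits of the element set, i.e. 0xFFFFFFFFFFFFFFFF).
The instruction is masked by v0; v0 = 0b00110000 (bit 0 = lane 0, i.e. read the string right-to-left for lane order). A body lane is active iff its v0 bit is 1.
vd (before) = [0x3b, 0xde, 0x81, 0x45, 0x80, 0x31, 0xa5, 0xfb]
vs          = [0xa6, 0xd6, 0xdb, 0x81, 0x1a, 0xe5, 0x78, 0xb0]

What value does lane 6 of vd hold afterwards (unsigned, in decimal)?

vd[6] = 18446744073709551615

VLMAX = (256 × 2) / 64 = 8 lanes
vl ← min(7, 8) = 7
  i=0: mask-off/ones → 18446744073709551615
  i=1: mask-off/ones → 18446744073709551615
  i=2: mask-off/ones → 18446744073709551615
  i=3: mask-off/ones → 18446744073709551615
  i=4: and(0x80,0x1a) → 0
  i=5: and(0x31,0xe5) → 33
  i=6: mask-off/ones → 18446744073709551615
  i=7: tail/ones → 18446744073709551615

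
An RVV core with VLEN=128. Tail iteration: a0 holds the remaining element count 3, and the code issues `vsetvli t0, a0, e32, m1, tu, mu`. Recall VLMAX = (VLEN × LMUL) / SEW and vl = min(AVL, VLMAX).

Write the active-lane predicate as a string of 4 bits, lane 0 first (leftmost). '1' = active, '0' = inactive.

predicate = 1110

VLMAX = (128 × 1) / 32 = 4 lanes
AVL=3 ≤ VLMAX=4, so vl = 3
bits (lane 0 leftmost): 1110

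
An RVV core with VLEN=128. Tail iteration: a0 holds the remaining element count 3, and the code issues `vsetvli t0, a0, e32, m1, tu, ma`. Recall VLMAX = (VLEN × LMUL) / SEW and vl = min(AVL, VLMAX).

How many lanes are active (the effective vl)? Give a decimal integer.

lanes per group: 128·1/32 = 4
vl = min(AVL, VLMAX) = min(3, 4) = 3

vl = 3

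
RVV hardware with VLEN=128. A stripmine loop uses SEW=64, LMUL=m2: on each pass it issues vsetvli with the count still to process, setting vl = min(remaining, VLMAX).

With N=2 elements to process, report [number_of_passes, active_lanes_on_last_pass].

[iterations, last_vl] = [1, 2]

VLMAX = VLEN×LMUL/SEW = 128×2/64 = 4
N=2: ⌈2/4⌉ = 1 iters; last vl = 2 − 0×4 = 2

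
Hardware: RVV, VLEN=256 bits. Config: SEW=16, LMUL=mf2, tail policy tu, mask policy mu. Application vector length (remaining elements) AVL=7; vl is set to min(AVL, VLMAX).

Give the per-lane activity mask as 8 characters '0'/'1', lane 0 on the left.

predicate = 11111110

VLMAX = VLEN×LMUL/SEW = 256×1/2/16 = 8
vl = min(AVL, VLMAX) = min(7, 8) = 7
bits (lane 0 leftmost): 11111110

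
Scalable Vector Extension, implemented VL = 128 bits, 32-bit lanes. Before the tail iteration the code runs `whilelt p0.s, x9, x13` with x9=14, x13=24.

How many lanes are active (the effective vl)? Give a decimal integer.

vl = 4

register lanes = 128/32 = 4
whilelt: lane j active iff 14+j < 24 → j < 10 → 4 active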